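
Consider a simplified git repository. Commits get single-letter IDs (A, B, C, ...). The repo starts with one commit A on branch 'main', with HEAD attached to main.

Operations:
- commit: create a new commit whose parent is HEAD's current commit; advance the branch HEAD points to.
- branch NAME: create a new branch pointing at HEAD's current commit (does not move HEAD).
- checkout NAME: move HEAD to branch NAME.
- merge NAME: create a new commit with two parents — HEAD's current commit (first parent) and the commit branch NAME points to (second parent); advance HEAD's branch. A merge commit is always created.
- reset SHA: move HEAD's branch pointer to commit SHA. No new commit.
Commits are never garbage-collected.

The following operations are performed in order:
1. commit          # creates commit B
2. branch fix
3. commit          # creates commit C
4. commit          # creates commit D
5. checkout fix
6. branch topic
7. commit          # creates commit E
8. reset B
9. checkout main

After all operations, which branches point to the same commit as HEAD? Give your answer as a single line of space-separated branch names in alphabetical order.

Answer: main

Derivation:
After op 1 (commit): HEAD=main@B [main=B]
After op 2 (branch): HEAD=main@B [fix=B main=B]
After op 3 (commit): HEAD=main@C [fix=B main=C]
After op 4 (commit): HEAD=main@D [fix=B main=D]
After op 5 (checkout): HEAD=fix@B [fix=B main=D]
After op 6 (branch): HEAD=fix@B [fix=B main=D topic=B]
After op 7 (commit): HEAD=fix@E [fix=E main=D topic=B]
After op 8 (reset): HEAD=fix@B [fix=B main=D topic=B]
After op 9 (checkout): HEAD=main@D [fix=B main=D topic=B]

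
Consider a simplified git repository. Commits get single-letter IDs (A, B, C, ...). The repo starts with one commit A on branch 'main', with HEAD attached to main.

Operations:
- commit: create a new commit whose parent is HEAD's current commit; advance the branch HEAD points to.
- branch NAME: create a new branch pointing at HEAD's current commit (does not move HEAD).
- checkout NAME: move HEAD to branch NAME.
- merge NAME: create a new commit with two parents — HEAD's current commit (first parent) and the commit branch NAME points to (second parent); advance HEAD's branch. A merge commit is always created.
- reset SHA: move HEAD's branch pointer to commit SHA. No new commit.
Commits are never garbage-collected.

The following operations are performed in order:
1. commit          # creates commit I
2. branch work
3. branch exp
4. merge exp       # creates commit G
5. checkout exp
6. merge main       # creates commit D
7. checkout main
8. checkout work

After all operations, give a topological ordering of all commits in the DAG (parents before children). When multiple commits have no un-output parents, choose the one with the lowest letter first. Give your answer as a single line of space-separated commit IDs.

After op 1 (commit): HEAD=main@I [main=I]
After op 2 (branch): HEAD=main@I [main=I work=I]
After op 3 (branch): HEAD=main@I [exp=I main=I work=I]
After op 4 (merge): HEAD=main@G [exp=I main=G work=I]
After op 5 (checkout): HEAD=exp@I [exp=I main=G work=I]
After op 6 (merge): HEAD=exp@D [exp=D main=G work=I]
After op 7 (checkout): HEAD=main@G [exp=D main=G work=I]
After op 8 (checkout): HEAD=work@I [exp=D main=G work=I]
commit A: parents=[]
commit D: parents=['I', 'G']
commit G: parents=['I', 'I']
commit I: parents=['A']

Answer: A I G D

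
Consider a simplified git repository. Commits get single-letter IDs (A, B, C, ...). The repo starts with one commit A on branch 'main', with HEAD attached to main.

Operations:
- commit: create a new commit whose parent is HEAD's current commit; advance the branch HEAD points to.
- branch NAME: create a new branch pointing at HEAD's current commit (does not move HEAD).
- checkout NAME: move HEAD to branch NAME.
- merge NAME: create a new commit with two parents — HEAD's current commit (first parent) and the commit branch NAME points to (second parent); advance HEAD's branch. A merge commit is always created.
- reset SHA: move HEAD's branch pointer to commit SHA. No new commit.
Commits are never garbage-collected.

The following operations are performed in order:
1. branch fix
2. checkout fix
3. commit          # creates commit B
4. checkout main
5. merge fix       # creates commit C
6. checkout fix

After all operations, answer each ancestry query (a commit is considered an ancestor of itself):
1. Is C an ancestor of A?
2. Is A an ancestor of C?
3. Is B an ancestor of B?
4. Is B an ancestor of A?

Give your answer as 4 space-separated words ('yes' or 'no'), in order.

After op 1 (branch): HEAD=main@A [fix=A main=A]
After op 2 (checkout): HEAD=fix@A [fix=A main=A]
After op 3 (commit): HEAD=fix@B [fix=B main=A]
After op 4 (checkout): HEAD=main@A [fix=B main=A]
After op 5 (merge): HEAD=main@C [fix=B main=C]
After op 6 (checkout): HEAD=fix@B [fix=B main=C]
ancestors(A) = {A}; C in? no
ancestors(C) = {A,B,C}; A in? yes
ancestors(B) = {A,B}; B in? yes
ancestors(A) = {A}; B in? no

Answer: no yes yes no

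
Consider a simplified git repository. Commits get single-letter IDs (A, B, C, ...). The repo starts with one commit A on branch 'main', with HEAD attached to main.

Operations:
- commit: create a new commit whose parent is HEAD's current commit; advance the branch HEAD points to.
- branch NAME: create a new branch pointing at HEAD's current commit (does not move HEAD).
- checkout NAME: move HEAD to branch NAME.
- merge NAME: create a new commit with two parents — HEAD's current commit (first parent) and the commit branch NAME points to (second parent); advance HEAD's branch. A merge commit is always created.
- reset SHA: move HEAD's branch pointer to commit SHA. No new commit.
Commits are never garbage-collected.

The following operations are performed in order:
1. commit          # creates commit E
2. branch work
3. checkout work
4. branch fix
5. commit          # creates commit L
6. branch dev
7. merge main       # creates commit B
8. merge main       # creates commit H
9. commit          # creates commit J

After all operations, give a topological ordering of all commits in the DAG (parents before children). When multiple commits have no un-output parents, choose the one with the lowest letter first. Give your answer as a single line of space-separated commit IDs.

After op 1 (commit): HEAD=main@E [main=E]
After op 2 (branch): HEAD=main@E [main=E work=E]
After op 3 (checkout): HEAD=work@E [main=E work=E]
After op 4 (branch): HEAD=work@E [fix=E main=E work=E]
After op 5 (commit): HEAD=work@L [fix=E main=E work=L]
After op 6 (branch): HEAD=work@L [dev=L fix=E main=E work=L]
After op 7 (merge): HEAD=work@B [dev=L fix=E main=E work=B]
After op 8 (merge): HEAD=work@H [dev=L fix=E main=E work=H]
After op 9 (commit): HEAD=work@J [dev=L fix=E main=E work=J]
commit A: parents=[]
commit B: parents=['L', 'E']
commit E: parents=['A']
commit H: parents=['B', 'E']
commit J: parents=['H']
commit L: parents=['E']

Answer: A E L B H J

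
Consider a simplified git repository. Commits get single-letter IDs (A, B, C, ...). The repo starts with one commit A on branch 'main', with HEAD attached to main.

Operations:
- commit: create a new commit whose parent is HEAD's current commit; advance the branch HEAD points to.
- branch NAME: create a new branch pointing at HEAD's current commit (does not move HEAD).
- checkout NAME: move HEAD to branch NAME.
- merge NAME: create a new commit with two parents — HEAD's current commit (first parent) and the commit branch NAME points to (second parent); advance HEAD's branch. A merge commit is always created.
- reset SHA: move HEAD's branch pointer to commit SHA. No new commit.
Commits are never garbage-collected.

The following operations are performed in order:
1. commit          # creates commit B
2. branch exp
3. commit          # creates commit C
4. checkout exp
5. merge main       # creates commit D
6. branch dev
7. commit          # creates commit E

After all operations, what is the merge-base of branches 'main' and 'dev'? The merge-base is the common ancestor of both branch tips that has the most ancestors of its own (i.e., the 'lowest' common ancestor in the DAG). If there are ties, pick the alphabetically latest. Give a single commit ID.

Answer: C

Derivation:
After op 1 (commit): HEAD=main@B [main=B]
After op 2 (branch): HEAD=main@B [exp=B main=B]
After op 3 (commit): HEAD=main@C [exp=B main=C]
After op 4 (checkout): HEAD=exp@B [exp=B main=C]
After op 5 (merge): HEAD=exp@D [exp=D main=C]
After op 6 (branch): HEAD=exp@D [dev=D exp=D main=C]
After op 7 (commit): HEAD=exp@E [dev=D exp=E main=C]
ancestors(main=C): ['A', 'B', 'C']
ancestors(dev=D): ['A', 'B', 'C', 'D']
common: ['A', 'B', 'C']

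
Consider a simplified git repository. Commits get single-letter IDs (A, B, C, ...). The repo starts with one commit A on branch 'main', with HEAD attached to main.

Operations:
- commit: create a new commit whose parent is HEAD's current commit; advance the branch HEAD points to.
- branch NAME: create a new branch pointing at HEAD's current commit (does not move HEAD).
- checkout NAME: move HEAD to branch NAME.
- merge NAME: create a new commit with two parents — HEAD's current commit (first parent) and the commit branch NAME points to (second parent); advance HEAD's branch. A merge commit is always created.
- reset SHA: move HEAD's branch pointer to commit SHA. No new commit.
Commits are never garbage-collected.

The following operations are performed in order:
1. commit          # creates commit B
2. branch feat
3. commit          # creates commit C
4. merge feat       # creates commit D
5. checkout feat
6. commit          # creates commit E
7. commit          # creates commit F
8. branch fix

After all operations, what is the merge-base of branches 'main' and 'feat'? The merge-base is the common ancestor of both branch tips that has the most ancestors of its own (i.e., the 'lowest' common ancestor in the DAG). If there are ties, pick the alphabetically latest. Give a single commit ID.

Answer: B

Derivation:
After op 1 (commit): HEAD=main@B [main=B]
After op 2 (branch): HEAD=main@B [feat=B main=B]
After op 3 (commit): HEAD=main@C [feat=B main=C]
After op 4 (merge): HEAD=main@D [feat=B main=D]
After op 5 (checkout): HEAD=feat@B [feat=B main=D]
After op 6 (commit): HEAD=feat@E [feat=E main=D]
After op 7 (commit): HEAD=feat@F [feat=F main=D]
After op 8 (branch): HEAD=feat@F [feat=F fix=F main=D]
ancestors(main=D): ['A', 'B', 'C', 'D']
ancestors(feat=F): ['A', 'B', 'E', 'F']
common: ['A', 'B']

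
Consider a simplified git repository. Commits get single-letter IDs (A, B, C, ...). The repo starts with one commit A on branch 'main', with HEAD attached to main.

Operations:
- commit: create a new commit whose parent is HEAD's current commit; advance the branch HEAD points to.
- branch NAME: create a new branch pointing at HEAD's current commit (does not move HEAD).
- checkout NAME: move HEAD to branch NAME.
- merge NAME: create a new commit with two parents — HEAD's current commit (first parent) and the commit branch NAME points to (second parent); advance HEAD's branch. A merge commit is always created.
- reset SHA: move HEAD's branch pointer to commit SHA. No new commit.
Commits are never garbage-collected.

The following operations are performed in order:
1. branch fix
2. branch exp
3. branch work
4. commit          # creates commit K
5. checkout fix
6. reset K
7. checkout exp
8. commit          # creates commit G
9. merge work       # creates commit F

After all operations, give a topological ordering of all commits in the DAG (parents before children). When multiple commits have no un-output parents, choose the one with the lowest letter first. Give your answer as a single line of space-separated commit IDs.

Answer: A G F K

Derivation:
After op 1 (branch): HEAD=main@A [fix=A main=A]
After op 2 (branch): HEAD=main@A [exp=A fix=A main=A]
After op 3 (branch): HEAD=main@A [exp=A fix=A main=A work=A]
After op 4 (commit): HEAD=main@K [exp=A fix=A main=K work=A]
After op 5 (checkout): HEAD=fix@A [exp=A fix=A main=K work=A]
After op 6 (reset): HEAD=fix@K [exp=A fix=K main=K work=A]
After op 7 (checkout): HEAD=exp@A [exp=A fix=K main=K work=A]
After op 8 (commit): HEAD=exp@G [exp=G fix=K main=K work=A]
After op 9 (merge): HEAD=exp@F [exp=F fix=K main=K work=A]
commit A: parents=[]
commit F: parents=['G', 'A']
commit G: parents=['A']
commit K: parents=['A']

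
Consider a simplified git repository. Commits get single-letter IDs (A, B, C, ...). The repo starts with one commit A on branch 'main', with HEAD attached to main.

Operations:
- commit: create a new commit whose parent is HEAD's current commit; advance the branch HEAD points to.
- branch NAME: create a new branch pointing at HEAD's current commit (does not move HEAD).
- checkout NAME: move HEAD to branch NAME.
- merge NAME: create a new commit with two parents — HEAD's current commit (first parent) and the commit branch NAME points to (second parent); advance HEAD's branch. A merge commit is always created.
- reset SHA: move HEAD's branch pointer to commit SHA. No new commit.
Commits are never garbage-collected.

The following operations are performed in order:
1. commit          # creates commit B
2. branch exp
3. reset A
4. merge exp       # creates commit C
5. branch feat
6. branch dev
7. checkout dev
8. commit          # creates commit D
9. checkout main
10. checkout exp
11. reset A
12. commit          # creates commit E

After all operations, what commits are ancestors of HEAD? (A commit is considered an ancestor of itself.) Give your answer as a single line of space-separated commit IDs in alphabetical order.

Answer: A E

Derivation:
After op 1 (commit): HEAD=main@B [main=B]
After op 2 (branch): HEAD=main@B [exp=B main=B]
After op 3 (reset): HEAD=main@A [exp=B main=A]
After op 4 (merge): HEAD=main@C [exp=B main=C]
After op 5 (branch): HEAD=main@C [exp=B feat=C main=C]
After op 6 (branch): HEAD=main@C [dev=C exp=B feat=C main=C]
After op 7 (checkout): HEAD=dev@C [dev=C exp=B feat=C main=C]
After op 8 (commit): HEAD=dev@D [dev=D exp=B feat=C main=C]
After op 9 (checkout): HEAD=main@C [dev=D exp=B feat=C main=C]
After op 10 (checkout): HEAD=exp@B [dev=D exp=B feat=C main=C]
After op 11 (reset): HEAD=exp@A [dev=D exp=A feat=C main=C]
After op 12 (commit): HEAD=exp@E [dev=D exp=E feat=C main=C]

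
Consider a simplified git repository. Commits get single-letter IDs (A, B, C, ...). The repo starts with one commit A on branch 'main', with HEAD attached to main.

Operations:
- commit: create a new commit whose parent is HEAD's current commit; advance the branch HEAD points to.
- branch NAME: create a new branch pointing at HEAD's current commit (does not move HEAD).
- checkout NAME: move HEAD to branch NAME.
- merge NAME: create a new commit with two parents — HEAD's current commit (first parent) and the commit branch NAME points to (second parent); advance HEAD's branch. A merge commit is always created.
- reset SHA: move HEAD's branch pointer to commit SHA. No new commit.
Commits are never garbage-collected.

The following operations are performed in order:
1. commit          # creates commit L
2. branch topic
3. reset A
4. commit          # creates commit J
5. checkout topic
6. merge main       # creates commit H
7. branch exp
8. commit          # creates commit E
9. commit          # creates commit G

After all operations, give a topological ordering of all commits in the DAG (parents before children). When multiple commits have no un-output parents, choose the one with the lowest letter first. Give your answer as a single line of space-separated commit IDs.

After op 1 (commit): HEAD=main@L [main=L]
After op 2 (branch): HEAD=main@L [main=L topic=L]
After op 3 (reset): HEAD=main@A [main=A topic=L]
After op 4 (commit): HEAD=main@J [main=J topic=L]
After op 5 (checkout): HEAD=topic@L [main=J topic=L]
After op 6 (merge): HEAD=topic@H [main=J topic=H]
After op 7 (branch): HEAD=topic@H [exp=H main=J topic=H]
After op 8 (commit): HEAD=topic@E [exp=H main=J topic=E]
After op 9 (commit): HEAD=topic@G [exp=H main=J topic=G]
commit A: parents=[]
commit E: parents=['H']
commit G: parents=['E']
commit H: parents=['L', 'J']
commit J: parents=['A']
commit L: parents=['A']

Answer: A J L H E G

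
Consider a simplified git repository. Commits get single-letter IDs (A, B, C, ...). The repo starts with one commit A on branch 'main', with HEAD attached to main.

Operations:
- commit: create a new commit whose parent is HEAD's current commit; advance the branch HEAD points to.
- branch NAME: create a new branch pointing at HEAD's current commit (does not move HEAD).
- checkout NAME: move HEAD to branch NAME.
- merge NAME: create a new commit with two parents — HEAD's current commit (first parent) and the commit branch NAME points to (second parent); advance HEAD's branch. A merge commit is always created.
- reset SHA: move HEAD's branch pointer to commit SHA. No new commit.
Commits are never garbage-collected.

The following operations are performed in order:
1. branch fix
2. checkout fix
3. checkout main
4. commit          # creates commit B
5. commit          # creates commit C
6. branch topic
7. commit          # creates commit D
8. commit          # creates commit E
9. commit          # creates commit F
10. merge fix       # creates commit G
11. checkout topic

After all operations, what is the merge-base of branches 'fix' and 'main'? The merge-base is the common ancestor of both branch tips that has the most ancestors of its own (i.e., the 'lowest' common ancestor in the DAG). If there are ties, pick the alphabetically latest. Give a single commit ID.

After op 1 (branch): HEAD=main@A [fix=A main=A]
After op 2 (checkout): HEAD=fix@A [fix=A main=A]
After op 3 (checkout): HEAD=main@A [fix=A main=A]
After op 4 (commit): HEAD=main@B [fix=A main=B]
After op 5 (commit): HEAD=main@C [fix=A main=C]
After op 6 (branch): HEAD=main@C [fix=A main=C topic=C]
After op 7 (commit): HEAD=main@D [fix=A main=D topic=C]
After op 8 (commit): HEAD=main@E [fix=A main=E topic=C]
After op 9 (commit): HEAD=main@F [fix=A main=F topic=C]
After op 10 (merge): HEAD=main@G [fix=A main=G topic=C]
After op 11 (checkout): HEAD=topic@C [fix=A main=G topic=C]
ancestors(fix=A): ['A']
ancestors(main=G): ['A', 'B', 'C', 'D', 'E', 'F', 'G']
common: ['A']

Answer: A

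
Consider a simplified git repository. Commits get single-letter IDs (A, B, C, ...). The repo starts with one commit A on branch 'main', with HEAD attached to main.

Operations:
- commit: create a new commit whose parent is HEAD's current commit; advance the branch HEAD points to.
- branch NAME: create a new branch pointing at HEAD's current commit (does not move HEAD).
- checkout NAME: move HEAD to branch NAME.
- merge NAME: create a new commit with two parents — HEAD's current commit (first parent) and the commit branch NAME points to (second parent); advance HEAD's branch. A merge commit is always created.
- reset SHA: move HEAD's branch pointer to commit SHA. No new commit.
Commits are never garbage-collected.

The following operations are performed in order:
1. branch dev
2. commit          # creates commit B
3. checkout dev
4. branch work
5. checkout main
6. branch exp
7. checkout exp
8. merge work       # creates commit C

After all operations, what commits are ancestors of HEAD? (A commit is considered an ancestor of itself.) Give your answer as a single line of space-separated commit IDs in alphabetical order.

After op 1 (branch): HEAD=main@A [dev=A main=A]
After op 2 (commit): HEAD=main@B [dev=A main=B]
After op 3 (checkout): HEAD=dev@A [dev=A main=B]
After op 4 (branch): HEAD=dev@A [dev=A main=B work=A]
After op 5 (checkout): HEAD=main@B [dev=A main=B work=A]
After op 6 (branch): HEAD=main@B [dev=A exp=B main=B work=A]
After op 7 (checkout): HEAD=exp@B [dev=A exp=B main=B work=A]
After op 8 (merge): HEAD=exp@C [dev=A exp=C main=B work=A]

Answer: A B C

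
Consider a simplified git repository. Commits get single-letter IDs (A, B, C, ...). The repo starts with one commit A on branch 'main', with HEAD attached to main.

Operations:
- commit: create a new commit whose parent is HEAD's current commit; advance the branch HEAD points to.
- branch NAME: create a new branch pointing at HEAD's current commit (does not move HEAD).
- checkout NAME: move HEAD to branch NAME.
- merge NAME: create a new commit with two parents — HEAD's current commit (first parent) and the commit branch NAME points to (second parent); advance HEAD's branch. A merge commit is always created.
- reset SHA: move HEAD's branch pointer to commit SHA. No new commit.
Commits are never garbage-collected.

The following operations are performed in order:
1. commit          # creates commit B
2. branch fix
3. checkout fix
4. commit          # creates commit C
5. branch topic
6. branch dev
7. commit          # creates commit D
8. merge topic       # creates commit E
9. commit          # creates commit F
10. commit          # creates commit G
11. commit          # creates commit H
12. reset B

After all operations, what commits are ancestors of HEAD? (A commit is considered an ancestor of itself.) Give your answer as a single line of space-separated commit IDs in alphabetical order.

Answer: A B

Derivation:
After op 1 (commit): HEAD=main@B [main=B]
After op 2 (branch): HEAD=main@B [fix=B main=B]
After op 3 (checkout): HEAD=fix@B [fix=B main=B]
After op 4 (commit): HEAD=fix@C [fix=C main=B]
After op 5 (branch): HEAD=fix@C [fix=C main=B topic=C]
After op 6 (branch): HEAD=fix@C [dev=C fix=C main=B topic=C]
After op 7 (commit): HEAD=fix@D [dev=C fix=D main=B topic=C]
After op 8 (merge): HEAD=fix@E [dev=C fix=E main=B topic=C]
After op 9 (commit): HEAD=fix@F [dev=C fix=F main=B topic=C]
After op 10 (commit): HEAD=fix@G [dev=C fix=G main=B topic=C]
After op 11 (commit): HEAD=fix@H [dev=C fix=H main=B topic=C]
After op 12 (reset): HEAD=fix@B [dev=C fix=B main=B topic=C]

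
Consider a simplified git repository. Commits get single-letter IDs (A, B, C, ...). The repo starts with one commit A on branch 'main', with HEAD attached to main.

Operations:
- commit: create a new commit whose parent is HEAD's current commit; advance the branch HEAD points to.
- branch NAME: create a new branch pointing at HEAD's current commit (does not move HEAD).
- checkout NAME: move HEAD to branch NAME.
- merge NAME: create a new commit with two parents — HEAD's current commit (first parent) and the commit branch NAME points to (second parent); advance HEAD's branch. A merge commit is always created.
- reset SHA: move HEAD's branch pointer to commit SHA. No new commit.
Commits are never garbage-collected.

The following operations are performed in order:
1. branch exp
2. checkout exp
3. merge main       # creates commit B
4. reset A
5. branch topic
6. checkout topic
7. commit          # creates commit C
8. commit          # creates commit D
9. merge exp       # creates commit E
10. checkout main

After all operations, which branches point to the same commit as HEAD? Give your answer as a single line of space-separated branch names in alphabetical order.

Answer: exp main

Derivation:
After op 1 (branch): HEAD=main@A [exp=A main=A]
After op 2 (checkout): HEAD=exp@A [exp=A main=A]
After op 3 (merge): HEAD=exp@B [exp=B main=A]
After op 4 (reset): HEAD=exp@A [exp=A main=A]
After op 5 (branch): HEAD=exp@A [exp=A main=A topic=A]
After op 6 (checkout): HEAD=topic@A [exp=A main=A topic=A]
After op 7 (commit): HEAD=topic@C [exp=A main=A topic=C]
After op 8 (commit): HEAD=topic@D [exp=A main=A topic=D]
After op 9 (merge): HEAD=topic@E [exp=A main=A topic=E]
After op 10 (checkout): HEAD=main@A [exp=A main=A topic=E]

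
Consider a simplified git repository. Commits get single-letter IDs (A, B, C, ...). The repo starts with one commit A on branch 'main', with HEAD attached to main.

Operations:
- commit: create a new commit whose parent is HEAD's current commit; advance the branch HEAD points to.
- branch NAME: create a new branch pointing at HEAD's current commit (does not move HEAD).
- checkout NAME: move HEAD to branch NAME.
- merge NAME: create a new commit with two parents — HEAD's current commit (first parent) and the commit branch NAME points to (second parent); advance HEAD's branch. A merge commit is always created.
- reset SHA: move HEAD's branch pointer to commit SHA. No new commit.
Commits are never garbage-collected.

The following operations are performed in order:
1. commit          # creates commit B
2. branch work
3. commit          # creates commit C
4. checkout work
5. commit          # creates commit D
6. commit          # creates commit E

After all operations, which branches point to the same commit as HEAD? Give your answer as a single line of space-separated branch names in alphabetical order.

Answer: work

Derivation:
After op 1 (commit): HEAD=main@B [main=B]
After op 2 (branch): HEAD=main@B [main=B work=B]
After op 3 (commit): HEAD=main@C [main=C work=B]
After op 4 (checkout): HEAD=work@B [main=C work=B]
After op 5 (commit): HEAD=work@D [main=C work=D]
After op 6 (commit): HEAD=work@E [main=C work=E]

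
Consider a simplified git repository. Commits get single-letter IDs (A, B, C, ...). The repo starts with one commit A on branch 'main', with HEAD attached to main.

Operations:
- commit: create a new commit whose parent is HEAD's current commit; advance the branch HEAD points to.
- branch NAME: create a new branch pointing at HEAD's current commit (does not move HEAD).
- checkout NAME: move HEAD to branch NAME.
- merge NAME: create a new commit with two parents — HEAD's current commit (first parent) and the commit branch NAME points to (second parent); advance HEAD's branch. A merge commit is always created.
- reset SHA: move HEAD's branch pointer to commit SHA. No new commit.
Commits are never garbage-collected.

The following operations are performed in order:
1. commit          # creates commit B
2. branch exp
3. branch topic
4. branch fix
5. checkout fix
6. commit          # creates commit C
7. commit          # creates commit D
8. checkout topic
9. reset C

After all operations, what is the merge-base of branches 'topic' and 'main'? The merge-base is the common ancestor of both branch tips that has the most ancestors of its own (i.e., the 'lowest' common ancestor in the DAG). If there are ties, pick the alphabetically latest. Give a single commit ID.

After op 1 (commit): HEAD=main@B [main=B]
After op 2 (branch): HEAD=main@B [exp=B main=B]
After op 3 (branch): HEAD=main@B [exp=B main=B topic=B]
After op 4 (branch): HEAD=main@B [exp=B fix=B main=B topic=B]
After op 5 (checkout): HEAD=fix@B [exp=B fix=B main=B topic=B]
After op 6 (commit): HEAD=fix@C [exp=B fix=C main=B topic=B]
After op 7 (commit): HEAD=fix@D [exp=B fix=D main=B topic=B]
After op 8 (checkout): HEAD=topic@B [exp=B fix=D main=B topic=B]
After op 9 (reset): HEAD=topic@C [exp=B fix=D main=B topic=C]
ancestors(topic=C): ['A', 'B', 'C']
ancestors(main=B): ['A', 'B']
common: ['A', 'B']

Answer: B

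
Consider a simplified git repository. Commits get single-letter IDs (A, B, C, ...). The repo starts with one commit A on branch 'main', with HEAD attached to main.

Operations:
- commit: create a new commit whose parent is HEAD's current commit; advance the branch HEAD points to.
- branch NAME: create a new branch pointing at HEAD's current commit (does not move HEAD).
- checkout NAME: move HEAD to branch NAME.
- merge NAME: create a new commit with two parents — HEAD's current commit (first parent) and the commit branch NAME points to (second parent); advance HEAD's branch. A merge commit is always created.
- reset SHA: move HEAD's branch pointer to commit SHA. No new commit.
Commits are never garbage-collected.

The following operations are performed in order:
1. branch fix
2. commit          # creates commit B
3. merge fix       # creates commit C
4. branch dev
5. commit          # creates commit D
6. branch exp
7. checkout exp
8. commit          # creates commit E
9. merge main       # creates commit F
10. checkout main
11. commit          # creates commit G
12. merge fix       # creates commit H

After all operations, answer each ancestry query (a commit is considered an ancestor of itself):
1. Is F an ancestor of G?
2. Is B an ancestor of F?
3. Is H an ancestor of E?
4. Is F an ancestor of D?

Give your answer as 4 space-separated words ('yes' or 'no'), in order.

After op 1 (branch): HEAD=main@A [fix=A main=A]
After op 2 (commit): HEAD=main@B [fix=A main=B]
After op 3 (merge): HEAD=main@C [fix=A main=C]
After op 4 (branch): HEAD=main@C [dev=C fix=A main=C]
After op 5 (commit): HEAD=main@D [dev=C fix=A main=D]
After op 6 (branch): HEAD=main@D [dev=C exp=D fix=A main=D]
After op 7 (checkout): HEAD=exp@D [dev=C exp=D fix=A main=D]
After op 8 (commit): HEAD=exp@E [dev=C exp=E fix=A main=D]
After op 9 (merge): HEAD=exp@F [dev=C exp=F fix=A main=D]
After op 10 (checkout): HEAD=main@D [dev=C exp=F fix=A main=D]
After op 11 (commit): HEAD=main@G [dev=C exp=F fix=A main=G]
After op 12 (merge): HEAD=main@H [dev=C exp=F fix=A main=H]
ancestors(G) = {A,B,C,D,G}; F in? no
ancestors(F) = {A,B,C,D,E,F}; B in? yes
ancestors(E) = {A,B,C,D,E}; H in? no
ancestors(D) = {A,B,C,D}; F in? no

Answer: no yes no no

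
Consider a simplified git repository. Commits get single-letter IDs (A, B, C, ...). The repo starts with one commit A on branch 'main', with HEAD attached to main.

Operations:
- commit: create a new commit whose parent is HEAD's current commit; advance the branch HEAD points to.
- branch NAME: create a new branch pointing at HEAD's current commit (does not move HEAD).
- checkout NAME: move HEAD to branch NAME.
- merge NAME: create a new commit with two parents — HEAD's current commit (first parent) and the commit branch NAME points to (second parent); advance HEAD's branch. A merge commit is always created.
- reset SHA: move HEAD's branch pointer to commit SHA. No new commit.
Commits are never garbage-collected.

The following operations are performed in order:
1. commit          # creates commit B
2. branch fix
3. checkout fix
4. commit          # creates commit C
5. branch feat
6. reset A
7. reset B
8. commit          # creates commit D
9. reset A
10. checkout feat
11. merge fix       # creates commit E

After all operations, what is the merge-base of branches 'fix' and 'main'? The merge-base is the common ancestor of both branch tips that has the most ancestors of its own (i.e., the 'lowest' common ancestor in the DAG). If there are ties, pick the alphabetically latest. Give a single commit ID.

After op 1 (commit): HEAD=main@B [main=B]
After op 2 (branch): HEAD=main@B [fix=B main=B]
After op 3 (checkout): HEAD=fix@B [fix=B main=B]
After op 4 (commit): HEAD=fix@C [fix=C main=B]
After op 5 (branch): HEAD=fix@C [feat=C fix=C main=B]
After op 6 (reset): HEAD=fix@A [feat=C fix=A main=B]
After op 7 (reset): HEAD=fix@B [feat=C fix=B main=B]
After op 8 (commit): HEAD=fix@D [feat=C fix=D main=B]
After op 9 (reset): HEAD=fix@A [feat=C fix=A main=B]
After op 10 (checkout): HEAD=feat@C [feat=C fix=A main=B]
After op 11 (merge): HEAD=feat@E [feat=E fix=A main=B]
ancestors(fix=A): ['A']
ancestors(main=B): ['A', 'B']
common: ['A']

Answer: A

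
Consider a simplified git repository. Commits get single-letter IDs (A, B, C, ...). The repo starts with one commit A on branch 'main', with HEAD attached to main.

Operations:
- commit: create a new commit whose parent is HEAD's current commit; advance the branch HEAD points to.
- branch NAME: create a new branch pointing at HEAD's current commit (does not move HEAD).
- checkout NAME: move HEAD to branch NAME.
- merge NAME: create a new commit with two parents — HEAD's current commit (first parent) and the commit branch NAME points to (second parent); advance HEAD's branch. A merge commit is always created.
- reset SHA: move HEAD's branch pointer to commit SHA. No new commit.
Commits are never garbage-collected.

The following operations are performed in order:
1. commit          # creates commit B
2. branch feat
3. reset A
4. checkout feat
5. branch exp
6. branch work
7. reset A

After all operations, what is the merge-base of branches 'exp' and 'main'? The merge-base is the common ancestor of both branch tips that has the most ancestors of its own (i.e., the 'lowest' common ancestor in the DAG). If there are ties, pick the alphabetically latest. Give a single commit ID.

Answer: A

Derivation:
After op 1 (commit): HEAD=main@B [main=B]
After op 2 (branch): HEAD=main@B [feat=B main=B]
After op 3 (reset): HEAD=main@A [feat=B main=A]
After op 4 (checkout): HEAD=feat@B [feat=B main=A]
After op 5 (branch): HEAD=feat@B [exp=B feat=B main=A]
After op 6 (branch): HEAD=feat@B [exp=B feat=B main=A work=B]
After op 7 (reset): HEAD=feat@A [exp=B feat=A main=A work=B]
ancestors(exp=B): ['A', 'B']
ancestors(main=A): ['A']
common: ['A']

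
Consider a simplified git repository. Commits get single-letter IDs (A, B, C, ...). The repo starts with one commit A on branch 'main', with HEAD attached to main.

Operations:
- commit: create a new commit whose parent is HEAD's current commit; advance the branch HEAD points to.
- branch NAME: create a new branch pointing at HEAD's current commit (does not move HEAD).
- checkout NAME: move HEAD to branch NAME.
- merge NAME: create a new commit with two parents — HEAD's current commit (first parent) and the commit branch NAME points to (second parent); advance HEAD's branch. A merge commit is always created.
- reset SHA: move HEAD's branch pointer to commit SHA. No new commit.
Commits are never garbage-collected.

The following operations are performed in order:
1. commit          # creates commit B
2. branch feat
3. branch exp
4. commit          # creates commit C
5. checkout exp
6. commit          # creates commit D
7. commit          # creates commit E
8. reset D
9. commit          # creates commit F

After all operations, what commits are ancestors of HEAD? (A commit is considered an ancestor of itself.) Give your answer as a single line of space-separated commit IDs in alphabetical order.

Answer: A B D F

Derivation:
After op 1 (commit): HEAD=main@B [main=B]
After op 2 (branch): HEAD=main@B [feat=B main=B]
After op 3 (branch): HEAD=main@B [exp=B feat=B main=B]
After op 4 (commit): HEAD=main@C [exp=B feat=B main=C]
After op 5 (checkout): HEAD=exp@B [exp=B feat=B main=C]
After op 6 (commit): HEAD=exp@D [exp=D feat=B main=C]
After op 7 (commit): HEAD=exp@E [exp=E feat=B main=C]
After op 8 (reset): HEAD=exp@D [exp=D feat=B main=C]
After op 9 (commit): HEAD=exp@F [exp=F feat=B main=C]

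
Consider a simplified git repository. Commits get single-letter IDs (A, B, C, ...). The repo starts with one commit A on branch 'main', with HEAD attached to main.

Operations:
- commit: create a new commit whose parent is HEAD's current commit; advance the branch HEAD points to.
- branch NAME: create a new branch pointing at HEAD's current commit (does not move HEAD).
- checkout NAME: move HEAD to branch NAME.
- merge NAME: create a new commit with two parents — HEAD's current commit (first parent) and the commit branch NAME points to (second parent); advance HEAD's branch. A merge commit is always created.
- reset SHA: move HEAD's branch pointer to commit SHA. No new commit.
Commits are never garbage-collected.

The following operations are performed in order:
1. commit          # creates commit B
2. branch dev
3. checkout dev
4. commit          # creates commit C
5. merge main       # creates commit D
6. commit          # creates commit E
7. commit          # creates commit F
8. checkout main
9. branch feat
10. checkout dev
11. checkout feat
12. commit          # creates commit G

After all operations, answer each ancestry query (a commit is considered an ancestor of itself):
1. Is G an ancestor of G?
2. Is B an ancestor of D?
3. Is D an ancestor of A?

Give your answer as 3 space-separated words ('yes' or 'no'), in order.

Answer: yes yes no

Derivation:
After op 1 (commit): HEAD=main@B [main=B]
After op 2 (branch): HEAD=main@B [dev=B main=B]
After op 3 (checkout): HEAD=dev@B [dev=B main=B]
After op 4 (commit): HEAD=dev@C [dev=C main=B]
After op 5 (merge): HEAD=dev@D [dev=D main=B]
After op 6 (commit): HEAD=dev@E [dev=E main=B]
After op 7 (commit): HEAD=dev@F [dev=F main=B]
After op 8 (checkout): HEAD=main@B [dev=F main=B]
After op 9 (branch): HEAD=main@B [dev=F feat=B main=B]
After op 10 (checkout): HEAD=dev@F [dev=F feat=B main=B]
After op 11 (checkout): HEAD=feat@B [dev=F feat=B main=B]
After op 12 (commit): HEAD=feat@G [dev=F feat=G main=B]
ancestors(G) = {A,B,G}; G in? yes
ancestors(D) = {A,B,C,D}; B in? yes
ancestors(A) = {A}; D in? no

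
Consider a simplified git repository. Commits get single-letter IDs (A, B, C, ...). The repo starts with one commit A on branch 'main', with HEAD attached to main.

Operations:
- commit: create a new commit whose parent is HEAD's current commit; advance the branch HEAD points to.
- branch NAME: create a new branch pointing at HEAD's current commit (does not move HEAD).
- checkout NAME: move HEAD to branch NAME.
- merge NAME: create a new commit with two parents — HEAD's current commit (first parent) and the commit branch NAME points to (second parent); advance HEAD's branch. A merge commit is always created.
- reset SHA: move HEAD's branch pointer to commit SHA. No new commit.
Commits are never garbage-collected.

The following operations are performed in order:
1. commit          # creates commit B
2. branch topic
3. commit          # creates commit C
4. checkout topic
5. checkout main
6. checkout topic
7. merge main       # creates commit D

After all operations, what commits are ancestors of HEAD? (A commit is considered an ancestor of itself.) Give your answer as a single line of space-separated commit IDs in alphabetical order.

After op 1 (commit): HEAD=main@B [main=B]
After op 2 (branch): HEAD=main@B [main=B topic=B]
After op 3 (commit): HEAD=main@C [main=C topic=B]
After op 4 (checkout): HEAD=topic@B [main=C topic=B]
After op 5 (checkout): HEAD=main@C [main=C topic=B]
After op 6 (checkout): HEAD=topic@B [main=C topic=B]
After op 7 (merge): HEAD=topic@D [main=C topic=D]

Answer: A B C D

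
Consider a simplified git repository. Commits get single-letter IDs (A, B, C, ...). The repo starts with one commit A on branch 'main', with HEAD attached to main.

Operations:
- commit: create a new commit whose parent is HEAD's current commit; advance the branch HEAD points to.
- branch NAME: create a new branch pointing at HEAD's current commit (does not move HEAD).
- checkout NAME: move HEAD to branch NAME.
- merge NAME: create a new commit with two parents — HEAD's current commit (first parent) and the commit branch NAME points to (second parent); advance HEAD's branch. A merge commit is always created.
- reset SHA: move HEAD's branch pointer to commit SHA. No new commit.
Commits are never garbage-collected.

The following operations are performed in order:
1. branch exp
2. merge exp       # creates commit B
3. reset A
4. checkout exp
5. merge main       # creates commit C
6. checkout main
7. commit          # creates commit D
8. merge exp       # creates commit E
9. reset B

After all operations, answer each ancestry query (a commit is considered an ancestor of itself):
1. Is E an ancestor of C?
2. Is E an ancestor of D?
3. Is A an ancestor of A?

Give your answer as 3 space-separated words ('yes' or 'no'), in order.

Answer: no no yes

Derivation:
After op 1 (branch): HEAD=main@A [exp=A main=A]
After op 2 (merge): HEAD=main@B [exp=A main=B]
After op 3 (reset): HEAD=main@A [exp=A main=A]
After op 4 (checkout): HEAD=exp@A [exp=A main=A]
After op 5 (merge): HEAD=exp@C [exp=C main=A]
After op 6 (checkout): HEAD=main@A [exp=C main=A]
After op 7 (commit): HEAD=main@D [exp=C main=D]
After op 8 (merge): HEAD=main@E [exp=C main=E]
After op 9 (reset): HEAD=main@B [exp=C main=B]
ancestors(C) = {A,C}; E in? no
ancestors(D) = {A,D}; E in? no
ancestors(A) = {A}; A in? yes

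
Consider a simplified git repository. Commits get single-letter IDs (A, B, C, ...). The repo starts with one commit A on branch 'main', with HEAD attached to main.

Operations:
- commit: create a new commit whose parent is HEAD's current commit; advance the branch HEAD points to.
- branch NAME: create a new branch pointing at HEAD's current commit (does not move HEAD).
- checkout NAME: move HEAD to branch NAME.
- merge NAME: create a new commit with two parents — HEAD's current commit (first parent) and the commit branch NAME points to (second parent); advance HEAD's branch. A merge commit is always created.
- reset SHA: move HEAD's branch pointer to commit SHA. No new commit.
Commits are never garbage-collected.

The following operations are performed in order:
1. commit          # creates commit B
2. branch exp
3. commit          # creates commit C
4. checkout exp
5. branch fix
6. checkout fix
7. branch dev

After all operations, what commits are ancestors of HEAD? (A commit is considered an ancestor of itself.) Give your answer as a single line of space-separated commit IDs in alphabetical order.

After op 1 (commit): HEAD=main@B [main=B]
After op 2 (branch): HEAD=main@B [exp=B main=B]
After op 3 (commit): HEAD=main@C [exp=B main=C]
After op 4 (checkout): HEAD=exp@B [exp=B main=C]
After op 5 (branch): HEAD=exp@B [exp=B fix=B main=C]
After op 6 (checkout): HEAD=fix@B [exp=B fix=B main=C]
After op 7 (branch): HEAD=fix@B [dev=B exp=B fix=B main=C]

Answer: A B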